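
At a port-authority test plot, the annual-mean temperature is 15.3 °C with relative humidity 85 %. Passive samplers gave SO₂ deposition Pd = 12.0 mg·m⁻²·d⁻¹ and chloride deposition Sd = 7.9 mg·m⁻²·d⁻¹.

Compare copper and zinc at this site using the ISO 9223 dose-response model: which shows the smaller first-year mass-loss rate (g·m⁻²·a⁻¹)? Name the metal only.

zinc

copper: T>10 °C ⇒ hinge -0.080·(15.3−10) = -0.4240
  sulphur-dioxide contribution → 0.997 μm/a
  chloride contribution → 0.8084 μm/a
  ⇒ r_corr(copper) = 1.805 μm/a
  mass loss = 1.805 μm/a × 8.96 g/cm³ = 16.18 g·m⁻²·a⁻¹
zinc: temperature factor f = -0.071·(5.3) = -0.3763
  sulphur-dioxide contribution → 1.319 μm/a
  chloride contribution → 0.4119 μm/a
  total first-year rate 1.73 μm/a
  mass loss = 1.73 μm/a × 7.14 g/cm³ = 12.36 g·m⁻²·a⁻¹
Ordering by g·m⁻²·a⁻¹: copper (16.2) > zinc (12.4)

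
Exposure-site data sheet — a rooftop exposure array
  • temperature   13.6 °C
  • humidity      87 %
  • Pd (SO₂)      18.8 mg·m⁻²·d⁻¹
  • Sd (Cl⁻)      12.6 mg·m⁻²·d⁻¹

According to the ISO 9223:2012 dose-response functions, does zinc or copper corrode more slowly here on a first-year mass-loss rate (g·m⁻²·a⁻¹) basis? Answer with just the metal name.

zinc: T>10 °C ⇒ hinge -0.071·(13.6−10) = -0.2556
  sulphur-dioxide contribution → 1.987 μm/a
  chloride contribution → 0.4727 μm/a
  total first-year rate 2.46 μm/a
  mass loss = 2.46 μm/a × 7.14 g/cm³ = 17.56 g·m⁻²·a⁻¹
copper: T>10 °C ⇒ hinge -0.080·(13.6−10) = -0.2880
  sulphur-dioxide contribution → 1.444 μm/a
  chloride contribution → 0.9067 μm/a
  ⇒ r_corr(copper) = 2.351 μm/a
  mass loss = 2.351 μm/a × 8.96 g/cm³ = 21.07 g·m⁻²·a⁻¹
Ordering by g·m⁻²·a⁻¹: copper (21.1) > zinc (17.6)

zinc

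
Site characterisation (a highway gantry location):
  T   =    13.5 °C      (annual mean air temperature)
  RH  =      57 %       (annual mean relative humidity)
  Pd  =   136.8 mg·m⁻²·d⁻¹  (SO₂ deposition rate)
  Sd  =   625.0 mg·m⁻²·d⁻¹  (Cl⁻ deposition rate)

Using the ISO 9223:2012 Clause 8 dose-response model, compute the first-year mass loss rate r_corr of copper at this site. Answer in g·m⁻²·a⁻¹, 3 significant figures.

copper: temperature factor f = -0.080·(3.5) = -0.2800
  Pd branch = 0.0053·Pd^0.26·e^(0.059·RH+f) = 0.4155 μm/a
  Cl⁻ term: 0.01025·625.0^0.27·exp(0.036·57+0.049·13.5) = 0.8792
  r_corr = 0.4155 + 0.8792 = 1.295 μm/a
Convert to mass loss: 1.295 μm/a × 8.96 g/cm³ = 11.6 g·m⁻²·a⁻¹

r_corr = 11.6 g·m⁻²·a⁻¹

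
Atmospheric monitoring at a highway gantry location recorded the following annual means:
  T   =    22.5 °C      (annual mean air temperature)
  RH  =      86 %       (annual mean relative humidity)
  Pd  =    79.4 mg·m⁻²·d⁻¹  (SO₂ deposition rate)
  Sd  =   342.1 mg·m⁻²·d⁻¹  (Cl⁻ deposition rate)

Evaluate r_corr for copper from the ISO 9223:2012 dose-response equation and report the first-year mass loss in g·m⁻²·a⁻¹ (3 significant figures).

copper: temperature factor f = -0.080·(12.5) = -1.0000
  Pd branch = 0.0053·Pd^0.26·e^(0.059·RH+f) = 0.9717 μm/a
  Cl⁻ term: 0.01025·342.1^0.27·exp(0.036·86+0.049·22.5) = 3.299
  sum: 0.9717 + 3.299 → r_corr = 4.27 μm/a
Convert to mass loss: 4.27 μm/a × 8.96 g/cm³ = 38.26 g·m⁻²·a⁻¹

r_corr = 38.3 g·m⁻²·a⁻¹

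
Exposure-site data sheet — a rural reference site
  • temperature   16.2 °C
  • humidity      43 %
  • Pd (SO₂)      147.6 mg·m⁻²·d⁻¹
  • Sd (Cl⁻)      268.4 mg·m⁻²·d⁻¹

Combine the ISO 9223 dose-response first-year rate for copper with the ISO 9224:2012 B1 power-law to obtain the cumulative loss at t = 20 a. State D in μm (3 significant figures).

copper: f(T) = -0.080·(T−10) [T>10 °C] = -0.4960
  sulphur-dioxide contribution → 0.1495 μm/a
  chloride contribution → 0.4825 μm/a
  ⇒ r_corr(copper) = 0.632 μm/a
ISO 9224: D(t) = r_corr · t^b with b = 0.667 (copper, B1)
  D(20) = 0.632 × 20^0.667 = 0.632 × 7.375 = 4.661 μm

D(20) = 4.66 μm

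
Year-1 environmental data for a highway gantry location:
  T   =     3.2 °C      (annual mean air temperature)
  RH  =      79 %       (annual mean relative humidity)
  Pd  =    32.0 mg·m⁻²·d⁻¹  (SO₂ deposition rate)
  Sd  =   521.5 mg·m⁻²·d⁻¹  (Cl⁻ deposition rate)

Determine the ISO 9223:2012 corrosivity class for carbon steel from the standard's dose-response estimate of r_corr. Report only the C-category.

carbon steel: f(T) = +0.150·(T−10) [T≤10 °C] = -1.0200
  SO₂ term: 1.77·32.0^0.52·exp(0.02·79-1.0200) = 18.79
  Cl⁻ term: 0.102·521.5^0.62·exp(0.033·79+0.04·3.2) = 76.05
  r_corr = 18.79 + 76.05 = 94.84 μm/a
94.8 μm/a falls in (80, 200] for carbon steel → category C5

C5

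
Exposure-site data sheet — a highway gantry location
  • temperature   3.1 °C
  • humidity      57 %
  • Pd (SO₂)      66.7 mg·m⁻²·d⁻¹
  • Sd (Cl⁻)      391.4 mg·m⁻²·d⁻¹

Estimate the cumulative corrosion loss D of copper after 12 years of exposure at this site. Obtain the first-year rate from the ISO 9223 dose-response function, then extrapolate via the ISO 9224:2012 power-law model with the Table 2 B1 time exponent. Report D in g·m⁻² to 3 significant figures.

copper: f(T) = +0.126·(T−10) [T≤10 °C] = -0.8694
  SO₂ term: 0.0053·66.7^0.26·exp(0.059·57-0.8694) = 0.1912
  Cl⁻ term: 0.01025·391.4^0.27·exp(0.036·57+0.049·3.1) = 0.4655
  sum: 0.1912 + 0.4655 → r_corr = 0.6567 μm/a
Long-term exponent b (ISO 9224 Table 2, B1) = 0.667
  D(12) = 0.6567 × 12^0.667 = 0.6567 × 5.246 = 3.445 μm
  Mass loss = 3.445 μm × 8.96 g/cm³ = 30.86 g·m⁻²

D(12) = 30.9 g·m⁻²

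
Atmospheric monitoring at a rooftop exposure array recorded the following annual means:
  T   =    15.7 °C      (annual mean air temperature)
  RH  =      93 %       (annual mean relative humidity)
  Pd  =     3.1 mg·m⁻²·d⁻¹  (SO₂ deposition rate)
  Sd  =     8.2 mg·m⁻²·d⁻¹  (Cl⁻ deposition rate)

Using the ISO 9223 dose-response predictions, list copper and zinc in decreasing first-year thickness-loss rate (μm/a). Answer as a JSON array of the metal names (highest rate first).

copper: T>10 °C ⇒ hinge -0.080·(15.7−10) = -0.4560
  sulphur-dioxide contribution → 1.089 μm/a
  chloride contribution → 1.111 μm/a
  total first-year rate 2.199 μm/a
zinc: temperature factor f = -0.071·(5.7) = -0.4047
  sulphur-dioxide contribution → 1.021 μm/a
  chloride contribution → 0.4641 μm/a
  total first-year rate 1.485 μm/a
Ordering by μm/a: copper (2.2) > zinc (1.48)

["copper", "zinc"]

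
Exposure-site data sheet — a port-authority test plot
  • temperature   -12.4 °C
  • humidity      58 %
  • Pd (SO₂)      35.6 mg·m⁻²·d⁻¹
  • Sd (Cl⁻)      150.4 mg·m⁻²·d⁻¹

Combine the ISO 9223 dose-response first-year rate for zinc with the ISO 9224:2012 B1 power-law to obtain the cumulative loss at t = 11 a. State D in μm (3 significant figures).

zinc: T≤10 °C ⇒ hinge +0.038·(-12.4−10) = -0.8512
  SO₂ term: 0.0129·35.6^0.44·exp(0.046·58-0.8512) = 0.3822
  Sd branch = 0.0175·Sd^0.57·e^(0.008·RH+0.085·T) = 0.169 μm/a
  sum: 0.3822 + 0.169 → r_corr = 0.5511 μm/a
Long-term exponent b (ISO 9224 Table 2, B1) = 0.813
  D(11) = 0.5511 × 11^0.813 = 0.5511 × 7.025 = 3.872 μm

D(11) = 3.87 μm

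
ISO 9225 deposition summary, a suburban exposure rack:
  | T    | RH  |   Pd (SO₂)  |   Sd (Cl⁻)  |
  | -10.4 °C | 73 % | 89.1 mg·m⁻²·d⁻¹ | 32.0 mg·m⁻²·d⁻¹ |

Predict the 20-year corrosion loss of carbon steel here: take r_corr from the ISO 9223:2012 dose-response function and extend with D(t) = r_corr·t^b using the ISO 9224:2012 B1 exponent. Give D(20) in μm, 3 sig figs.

carbon steel: f(T) = +0.150·(T−10) [T≤10 °C] = -3.0600
  SO₂ term: 1.77·89.1^0.52·exp(0.02·73-3.0600) = 3.69
  Sd branch = 0.102·Sd^0.62·e^(0.033·RH+0.04·T) = 6.417 μm/a
  sum: 3.69 + 6.417 → r_corr = 10.11 μm/a
Long-term exponent b (ISO 9224 Table 2, B1) = 0.523
  D(20) = 10.11 × 20^0.523 = 10.11 × 4.791 = 48.43 μm

D(20) = 48.4 μm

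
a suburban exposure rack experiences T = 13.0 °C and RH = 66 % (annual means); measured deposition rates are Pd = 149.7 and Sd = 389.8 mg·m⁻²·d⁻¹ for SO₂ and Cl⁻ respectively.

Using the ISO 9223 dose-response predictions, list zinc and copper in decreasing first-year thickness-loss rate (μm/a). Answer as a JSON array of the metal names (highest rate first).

zinc: T>10 °C ⇒ hinge -0.071·(13.0−10) = -0.2130
  SO₂ term: 0.0129·149.7^0.44·exp(0.046·66-0.2130) = 1.967
  Sd branch = 0.0175·Sd^0.57·e^(0.008·RH+0.085·T) = 2.685 μm/a
  r_corr = 1.967 + 2.685 = 4.652 μm/a
copper: f(T) = -0.080·(T−10) [T>10 °C] = -0.2400
  Pd branch = 0.0053·Pd^0.26·e^(0.059·RH+f) = 0.7529 μm/a
  Sd branch = 0.01025·Sd^0.27·e^(0.036·RH+0.049·T) = 1.044 μm/a
  sum: 0.7529 + 1.044 → r_corr = 1.797 μm/a
Ordering by μm/a: zinc (4.65) > copper (1.8)

["zinc", "copper"]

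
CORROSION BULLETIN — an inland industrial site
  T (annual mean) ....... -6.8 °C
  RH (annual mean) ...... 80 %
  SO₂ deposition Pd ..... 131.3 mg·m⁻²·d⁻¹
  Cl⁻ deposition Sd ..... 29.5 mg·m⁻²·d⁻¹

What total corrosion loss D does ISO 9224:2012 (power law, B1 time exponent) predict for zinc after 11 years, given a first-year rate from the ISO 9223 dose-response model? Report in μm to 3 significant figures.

zinc: f(T) = +0.038·(T−10) [T≤10 °C] = -0.6384
  SO₂ term: 0.0129·131.3^0.44·exp(0.046·80-0.6384) = 2.31
  Sd branch = 0.0175·Sd^0.57·e^(0.008·RH+0.085·T) = 0.1282 μm/a
  sum: 2.31 + 0.1282 → r_corr = 2.438 μm/a
Long-term exponent b (ISO 9224 Table 2, B1) = 0.813
  D(11) = 2.438 × 11^0.813 = 2.438 × 7.025 = 17.13 μm

D(11) = 17.1 μm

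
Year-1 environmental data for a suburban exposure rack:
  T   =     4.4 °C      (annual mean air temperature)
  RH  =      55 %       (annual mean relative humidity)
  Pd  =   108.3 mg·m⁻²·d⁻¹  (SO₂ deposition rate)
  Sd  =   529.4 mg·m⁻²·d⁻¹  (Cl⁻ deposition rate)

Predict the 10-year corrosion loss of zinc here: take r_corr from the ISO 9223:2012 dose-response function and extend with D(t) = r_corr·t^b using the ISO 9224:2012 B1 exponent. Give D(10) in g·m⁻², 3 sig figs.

zinc: temperature factor f = +0.038·(-5.6) = -0.2128
  SO₂ term: 0.0129·108.3^0.44·exp(0.046·55-0.2128) = 1.028
  Cl⁻ term: 0.0175·529.4^0.57·exp(0.008·55+0.085·4.4) = 1.41
  sum: 1.028 + 1.41 → r_corr = 2.438 μm/a
Power-law: D(10) = r_corr · 10^0.813
  D(10) = 2.438 × 10^0.813 = 2.438 × 6.501 = 15.85 μm
  Mass loss = 15.85 μm × 7.14 g/cm³ = 113.2 g·m⁻²

D(10) = 113 g·m⁻²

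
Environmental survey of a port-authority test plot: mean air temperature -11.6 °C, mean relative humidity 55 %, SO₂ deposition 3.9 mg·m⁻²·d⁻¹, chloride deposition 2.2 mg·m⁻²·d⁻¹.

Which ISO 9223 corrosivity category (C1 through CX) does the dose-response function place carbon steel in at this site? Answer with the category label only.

carbon steel: T≤10 °C ⇒ hinge +0.150·(-11.6−10) = -3.2400
  Pd branch = 1.77·Pd^0.52·e^(0.02·RH+f) = 0.4226 μm/a
  Cl⁻ term: 0.102·2.2^0.62·exp(0.033·55+0.04·-11.6) = 0.6421
  sum: 0.4226 + 0.6421 → r_corr = 1.065 μm/a
Category bounds: 0…1.3 μm/a bracket r_corr ⇒ C1

C1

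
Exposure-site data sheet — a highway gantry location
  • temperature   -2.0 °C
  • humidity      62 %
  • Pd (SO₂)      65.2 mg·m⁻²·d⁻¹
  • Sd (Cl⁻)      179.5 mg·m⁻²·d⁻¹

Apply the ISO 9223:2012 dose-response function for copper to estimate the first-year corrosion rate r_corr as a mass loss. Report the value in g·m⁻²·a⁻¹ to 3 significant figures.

r_corr = 4.35 g·m⁻²·a⁻¹

copper: f(T) = +0.126·(T−10) [T≤10 °C] = -1.5120
  SO₂ term: 0.0053·65.2^0.26·exp(0.059·62-1.5120) = 0.1343
  Cl⁻ term: 0.01025·179.5^0.27·exp(0.036·62+0.049·-2.0) = 0.3516
  r_corr = 0.1343 + 0.3516 = 0.4859 μm/a
Convert to mass loss: 0.4859 μm/a × 8.96 g/cm³ = 4.354 g·m⁻²·a⁻¹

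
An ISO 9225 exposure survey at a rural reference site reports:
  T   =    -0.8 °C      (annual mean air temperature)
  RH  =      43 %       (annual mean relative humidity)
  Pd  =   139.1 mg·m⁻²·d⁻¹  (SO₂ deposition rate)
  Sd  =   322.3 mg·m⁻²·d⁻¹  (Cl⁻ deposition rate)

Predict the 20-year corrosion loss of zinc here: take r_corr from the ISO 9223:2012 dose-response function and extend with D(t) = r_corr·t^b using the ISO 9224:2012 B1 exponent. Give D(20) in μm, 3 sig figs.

zinc: f(T) = +0.038·(T−10) [T≤10 °C] = -0.4104
  Pd branch = 0.0129·Pd^0.44·e^(0.046·RH+f) = 0.5426 μm/a
  Cl⁻ term: 0.0175·322.3^0.57·exp(0.008·43+0.085·-0.8) = 0.6203
  r_corr = 0.5426 + 0.6203 = 1.163 μm/a
Long-term exponent b (ISO 9224 Table 2, B1) = 0.813
  D(20) = 1.163 × 20^0.813 = 1.163 × 11.42 = 13.28 μm

D(20) = 13.3 μm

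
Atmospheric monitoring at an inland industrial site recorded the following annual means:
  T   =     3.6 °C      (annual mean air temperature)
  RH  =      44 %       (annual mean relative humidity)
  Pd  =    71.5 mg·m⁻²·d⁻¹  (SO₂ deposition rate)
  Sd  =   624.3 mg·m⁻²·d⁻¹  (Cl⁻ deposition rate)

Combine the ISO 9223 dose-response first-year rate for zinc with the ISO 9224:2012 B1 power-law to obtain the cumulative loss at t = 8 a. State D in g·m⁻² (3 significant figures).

zinc: temperature factor f = +0.038·(-6.4) = -0.2432
  Pd branch = 0.0129·Pd^0.44·e^(0.046·RH+f) = 0.501 μm/a
  Sd branch = 0.0175·Sd^0.57·e^(0.008·RH+0.085·T) = 1.325 μm/a
  sum: 0.501 + 1.325 → r_corr = 1.826 μm/a
Power-law: D(8) = r_corr · 8^0.813
  D(8) = 1.826 × 8^0.813 = 1.826 × 5.423 = 9.901 μm
  Mass loss = 9.901 μm × 7.14 g/cm³ = 70.7 g·m⁻²

D(8) = 70.7 g·m⁻²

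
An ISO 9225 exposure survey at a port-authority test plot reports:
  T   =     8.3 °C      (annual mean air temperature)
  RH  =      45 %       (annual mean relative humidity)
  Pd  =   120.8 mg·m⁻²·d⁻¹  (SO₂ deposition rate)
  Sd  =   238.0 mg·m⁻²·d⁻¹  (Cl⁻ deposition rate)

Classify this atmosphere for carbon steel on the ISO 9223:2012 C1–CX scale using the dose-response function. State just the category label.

C4

carbon steel: T≤10 °C ⇒ hinge +0.150·(8.3−10) = -0.2550
  SO₂ term: 1.77·120.8^0.52·exp(0.02·45-0.2550) = 40.81
  Sd branch = 0.102·Sd^0.62·e^(0.033·RH+0.04·T) = 18.67 μm/a
  sum: 40.81 + 18.67 → r_corr = 59.48 μm/a
59.5 μm/a falls in (50, 80] for carbon steel → category C4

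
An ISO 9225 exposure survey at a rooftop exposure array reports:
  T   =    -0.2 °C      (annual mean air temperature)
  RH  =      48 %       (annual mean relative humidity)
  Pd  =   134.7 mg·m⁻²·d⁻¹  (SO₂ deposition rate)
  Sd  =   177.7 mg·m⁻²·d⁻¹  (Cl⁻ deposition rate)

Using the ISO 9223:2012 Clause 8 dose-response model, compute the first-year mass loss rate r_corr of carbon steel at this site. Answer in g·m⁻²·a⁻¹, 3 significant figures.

carbon steel: f(T) = +0.150·(T−10) [T≤10 °C] = -1.5300
  Pd branch = 1.77·Pd^0.52·e^(0.02·RH+f) = 12.81 μm/a
  Cl⁻ term: 0.102·177.7^0.62·exp(0.033·48+0.04·-0.2) = 12.24
  sum: 12.81 + 12.24 → r_corr = 25.06 μm/a
Convert to mass loss: 25.06 μm/a × 7.85 g/cm³ = 196.7 g·m⁻²·a⁻¹

r_corr = 197 g·m⁻²·a⁻¹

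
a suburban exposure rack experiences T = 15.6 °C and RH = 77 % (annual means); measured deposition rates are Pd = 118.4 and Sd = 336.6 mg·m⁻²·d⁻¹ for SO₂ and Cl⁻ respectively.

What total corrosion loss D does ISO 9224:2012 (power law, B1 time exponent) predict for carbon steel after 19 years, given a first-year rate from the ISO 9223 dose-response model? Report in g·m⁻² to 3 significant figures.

D(19) = 5.94e+03 g·m⁻²

carbon steel: temperature factor f = -0.054·(5.6) = -0.3024
  Pd branch = 1.77·Pd^0.52·e^(0.02·RH+f) = 73.05 μm/a
  Sd branch = 0.102·Sd^0.62·e^(0.033·RH+0.04·T) = 89.12 μm/a
  sum: 73.05 + 89.12 → r_corr = 162.2 μm/a
ISO 9224: D(t) = r_corr · t^b with b = 0.523 (carbon steel, B1)
  D(19) = 162.2 × 19^0.523 = 162.2 × 4.664 = 756.4 μm
  Mass loss = 756.4 μm × 7.85 g/cm³ = 5938 g·m⁻²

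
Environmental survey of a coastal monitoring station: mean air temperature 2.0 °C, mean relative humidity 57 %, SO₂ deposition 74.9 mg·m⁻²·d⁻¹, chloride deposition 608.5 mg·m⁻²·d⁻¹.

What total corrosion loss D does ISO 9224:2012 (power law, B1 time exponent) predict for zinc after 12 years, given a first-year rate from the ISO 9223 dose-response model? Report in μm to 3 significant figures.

zinc: T≤10 °C ⇒ hinge +0.038·(2.0−10) = -0.3040
  sulphur-dioxide contribution → 0.8751 μm/a
  chloride contribution → 1.265 μm/a
  total first-year rate 2.14 μm/a
Long-term exponent b (ISO 9224 Table 2, B1) = 0.813
  D(12) = 2.14 × 12^0.813 = 2.14 × 7.54 = 16.13 μm

D(12) = 16.1 μm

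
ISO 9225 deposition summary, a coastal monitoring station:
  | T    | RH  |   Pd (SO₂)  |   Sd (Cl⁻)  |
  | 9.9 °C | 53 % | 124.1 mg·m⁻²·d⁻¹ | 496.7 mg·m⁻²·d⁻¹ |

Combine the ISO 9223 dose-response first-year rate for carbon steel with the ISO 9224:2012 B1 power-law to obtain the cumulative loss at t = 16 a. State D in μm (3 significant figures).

carbon steel: f(T) = +0.150·(T−10) [T≤10 °C] = -0.0150
  sulphur-dioxide contribution → 61.74 μm/a
  chloride contribution → 40.9 μm/a
  total first-year rate 102.6 μm/a
ISO 9224: D(t) = r_corr · t^b with b = 0.523 (carbon steel, B1)
  D(16) = 102.6 × 16^0.523 = 102.6 × 4.263 = 437.6 μm

D(16) = 438 μm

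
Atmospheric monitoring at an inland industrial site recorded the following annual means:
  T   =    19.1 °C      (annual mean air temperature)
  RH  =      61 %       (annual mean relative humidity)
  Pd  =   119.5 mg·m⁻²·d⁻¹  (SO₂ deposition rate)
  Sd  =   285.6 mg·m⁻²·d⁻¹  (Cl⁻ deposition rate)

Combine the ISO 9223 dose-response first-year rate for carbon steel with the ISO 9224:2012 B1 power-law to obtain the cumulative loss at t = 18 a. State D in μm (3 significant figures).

D(18) = 448 μm

carbon steel: T>10 °C ⇒ hinge -0.054·(19.1−10) = -0.4914
  sulphur-dioxide contribution → 44.12 μm/a
  chloride contribution → 54.6 μm/a
  ⇒ r_corr(carbon steel) = 98.72 μm/a
Power-law: D(18) = r_corr · 18^0.523
  D(18) = 98.72 × 18^0.523 = 98.72 × 4.534 = 447.6 μm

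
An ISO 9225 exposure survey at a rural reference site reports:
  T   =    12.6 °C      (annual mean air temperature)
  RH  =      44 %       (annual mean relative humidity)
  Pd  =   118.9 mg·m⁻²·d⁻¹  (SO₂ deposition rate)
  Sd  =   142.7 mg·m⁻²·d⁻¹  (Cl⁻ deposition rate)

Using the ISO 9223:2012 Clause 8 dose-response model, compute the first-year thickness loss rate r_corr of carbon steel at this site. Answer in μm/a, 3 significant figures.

carbon steel: f(T) = -0.054·(T−10) [T>10 °C] = -0.1404
  Pd branch = 1.77·Pd^0.52·e^(0.02·RH+f) = 44.49 μm/a
  Cl⁻ term: 0.102·142.7^0.62·exp(0.033·44+0.04·12.6) = 15.63
  r_corr = 44.49 + 15.63 = 60.12 μm/a

r_corr = 60.1 μm/a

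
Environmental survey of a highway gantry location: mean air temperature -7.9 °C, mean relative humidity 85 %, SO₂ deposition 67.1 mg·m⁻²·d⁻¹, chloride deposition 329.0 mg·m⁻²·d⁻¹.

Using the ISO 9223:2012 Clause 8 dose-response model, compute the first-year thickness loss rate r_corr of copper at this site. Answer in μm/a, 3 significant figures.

r_corr = 0.960 μm/a

copper: temperature factor f = +0.126·(-17.9) = -2.2554
  Pd branch = 0.0053·Pd^0.26·e^(0.059·RH+f) = 0.2499 μm/a
  Sd branch = 0.01025·Sd^0.27·e^(0.036·RH+0.049·T) = 0.7099 μm/a
  r_corr = 0.2499 + 0.7099 = 0.9598 μm/a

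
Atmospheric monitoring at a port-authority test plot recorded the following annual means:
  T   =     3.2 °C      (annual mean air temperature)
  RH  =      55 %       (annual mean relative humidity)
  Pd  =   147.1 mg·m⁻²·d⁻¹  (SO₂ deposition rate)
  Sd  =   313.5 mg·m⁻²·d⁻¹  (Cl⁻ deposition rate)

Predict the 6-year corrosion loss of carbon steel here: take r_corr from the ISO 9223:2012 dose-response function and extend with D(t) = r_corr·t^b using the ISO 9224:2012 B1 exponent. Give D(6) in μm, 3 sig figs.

D(6) = 130 μm

carbon steel: temperature factor f = +0.150·(-6.8) = -1.0200
  sulphur-dioxide contribution → 25.7 μm/a
  chloride contribution → 25.12 μm/a
  ⇒ r_corr(carbon steel) = 50.82 μm/a
ISO 9224: D(t) = r_corr · t^b with b = 0.523 (carbon steel, B1)
  D(6) = 50.82 × 6^0.523 = 50.82 × 2.553 = 129.7 μm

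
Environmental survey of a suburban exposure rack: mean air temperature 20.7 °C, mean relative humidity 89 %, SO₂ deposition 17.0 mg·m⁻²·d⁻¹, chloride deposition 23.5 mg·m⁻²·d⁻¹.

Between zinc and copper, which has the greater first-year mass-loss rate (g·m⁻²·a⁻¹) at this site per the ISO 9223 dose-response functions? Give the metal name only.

copper

zinc: f(T) = -0.071·(T−10) [T>10 °C] = -0.7597
  Pd branch = 0.0129·Pd^0.44·e^(0.046·RH+f) = 1.259 μm/a
  Sd branch = 0.0175·Sd^0.57·e^(0.008·RH+0.085·T) = 1.253 μm/a
  sum: 1.259 + 1.253 → r_corr = 2.512 μm/a
  mass loss = 2.512 μm/a × 7.14 g/cm³ = 17.94 g·m⁻²·a⁻¹
copper: T>10 °C ⇒ hinge -0.080·(20.7−10) = -0.8560
  SO₂ term: 0.0053·17.0^0.26·exp(0.059·89-0.8560) = 0.8973
  Sd branch = 0.01025·Sd^0.27·e^(0.036·RH+0.049·T) = 1.633 μm/a
  r_corr = 0.8973 + 1.633 = 2.53 μm/a
  mass loss = 2.53 μm/a × 8.96 g/cm³ = 22.67 g·m⁻²·a⁻¹
Ordering by g·m⁻²·a⁻¹: copper (22.7) > zinc (17.9)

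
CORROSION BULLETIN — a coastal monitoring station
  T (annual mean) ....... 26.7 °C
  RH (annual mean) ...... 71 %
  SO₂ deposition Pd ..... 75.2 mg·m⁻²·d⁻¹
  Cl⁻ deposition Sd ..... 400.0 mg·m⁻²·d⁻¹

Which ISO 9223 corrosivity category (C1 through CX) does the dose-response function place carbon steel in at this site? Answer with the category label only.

carbon steel: f(T) = -0.054·(T−10) [T>10 °C] = -0.9018
  Pd branch = 1.77·Pd^0.52·e^(0.02·RH+f) = 28.1 μm/a
  Cl⁻ term: 0.102·400.0^0.62·exp(0.033·71+0.04·26.7) = 126.8
  r_corr = 28.1 + 126.8 = 154.9 μm/a
155 μm/a falls in (80, 200] for carbon steel → category C5

C5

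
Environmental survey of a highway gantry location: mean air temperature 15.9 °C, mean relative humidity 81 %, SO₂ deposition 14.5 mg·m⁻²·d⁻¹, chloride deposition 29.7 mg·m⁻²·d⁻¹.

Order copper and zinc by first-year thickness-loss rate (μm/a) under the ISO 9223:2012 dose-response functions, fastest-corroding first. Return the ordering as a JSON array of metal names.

copper: temperature factor f = -0.080·(5.9) = -0.4720
  Pd branch = 0.0053·Pd^0.26·e^(0.059·RH+f) = 0.7884 μm/a
  Cl⁻ term: 0.01025·29.7^0.27·exp(0.036·81+0.049·15.9) = 1.031
  sum: 0.7884 + 1.031 → r_corr = 1.819 μm/a
zinc: T>10 °C ⇒ hinge -0.071·(15.9−10) = -0.4189
  Pd branch = 0.0129·Pd^0.44·e^(0.046·RH+f) = 1.142 μm/a
  Sd branch = 0.0175·Sd^0.57·e^(0.008·RH+0.085·T) = 0.8931 μm/a
  sum: 1.142 + 0.8931 → r_corr = 2.036 μm/a
Ordering by μm/a: zinc (2.04) > copper (1.82)

["zinc", "copper"]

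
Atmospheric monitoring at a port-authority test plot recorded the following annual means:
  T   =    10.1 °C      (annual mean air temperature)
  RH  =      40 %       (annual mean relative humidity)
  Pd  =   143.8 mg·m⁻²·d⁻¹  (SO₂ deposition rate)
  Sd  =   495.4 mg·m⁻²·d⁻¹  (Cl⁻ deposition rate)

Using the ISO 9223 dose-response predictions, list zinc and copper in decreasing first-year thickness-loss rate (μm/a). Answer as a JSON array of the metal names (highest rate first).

zinc: temperature factor f = -0.071·(0.1) = -0.0071
  Pd branch = 0.0129·Pd^0.44·e^(0.046·RH+f) = 0.7178 μm/a
  Sd branch = 0.0175·Sd^0.57·e^(0.008·RH+0.085·T) = 1.954 μm/a
  r_corr = 0.7178 + 1.954 = 2.672 μm/a
copper: temperature factor f = -0.080·(0.1) = -0.0080
  Pd branch = 0.0053·Pd^0.26·e^(0.059·RH+f) = 0.2027 μm/a
  Sd branch = 0.01025·Sd^0.27·e^(0.036·RH+0.049·T) = 0.379 μm/a
  sum: 0.2027 + 0.379 → r_corr = 0.5817 μm/a
Ordering by μm/a: zinc (2.67) > copper (0.582)

["zinc", "copper"]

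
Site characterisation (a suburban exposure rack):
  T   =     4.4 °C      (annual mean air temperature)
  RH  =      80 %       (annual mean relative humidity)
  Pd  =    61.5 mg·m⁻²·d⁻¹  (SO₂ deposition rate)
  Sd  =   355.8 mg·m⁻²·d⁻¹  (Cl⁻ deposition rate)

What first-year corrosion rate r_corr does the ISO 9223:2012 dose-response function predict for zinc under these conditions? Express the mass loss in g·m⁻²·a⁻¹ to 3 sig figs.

zinc: temperature factor f = +0.038·(-5.6) = -0.2128
  SO₂ term: 0.0129·61.5^0.44·exp(0.046·80-0.2128) = 2.532
  Sd branch = 0.0175·Sd^0.57·e^(0.008·RH+0.085·T) = 1.373 μm/a
  sum: 2.532 + 1.373 → r_corr = 3.905 μm/a
Convert to mass loss: 3.905 μm/a × 7.14 g/cm³ = 27.88 g·m⁻²·a⁻¹

r_corr = 27.9 g·m⁻²·a⁻¹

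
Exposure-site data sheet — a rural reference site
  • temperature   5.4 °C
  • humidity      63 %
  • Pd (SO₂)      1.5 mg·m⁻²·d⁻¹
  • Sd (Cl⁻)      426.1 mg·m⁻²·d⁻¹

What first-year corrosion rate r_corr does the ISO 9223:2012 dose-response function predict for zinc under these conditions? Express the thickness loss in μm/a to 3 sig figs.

r_corr = 1.68 μm/a

zinc: T≤10 °C ⇒ hinge +0.038·(5.4−10) = -0.1748
  sulphur-dioxide contribution → 0.2348 μm/a
  chloride contribution → 1.446 μm/a
  total first-year rate 1.681 μm/a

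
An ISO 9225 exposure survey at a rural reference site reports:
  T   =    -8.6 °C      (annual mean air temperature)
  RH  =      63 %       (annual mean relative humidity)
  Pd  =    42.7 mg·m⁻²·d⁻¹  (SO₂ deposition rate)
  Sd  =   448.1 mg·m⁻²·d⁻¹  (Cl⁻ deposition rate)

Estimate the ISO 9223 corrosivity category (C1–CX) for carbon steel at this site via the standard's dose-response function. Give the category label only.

C3

carbon steel: temperature factor f = +0.150·(-18.6) = -2.7900
  SO₂ term: 1.77·42.7^0.52·exp(0.02·63-2.7900) = 2.7
  Cl⁻ term: 0.102·448.1^0.62·exp(0.033·63+0.04·-8.6) = 25.47
  r_corr = 2.7 + 25.47 = 28.17 μm/a
28.2 μm/a falls in (25, 50] for carbon steel → category C3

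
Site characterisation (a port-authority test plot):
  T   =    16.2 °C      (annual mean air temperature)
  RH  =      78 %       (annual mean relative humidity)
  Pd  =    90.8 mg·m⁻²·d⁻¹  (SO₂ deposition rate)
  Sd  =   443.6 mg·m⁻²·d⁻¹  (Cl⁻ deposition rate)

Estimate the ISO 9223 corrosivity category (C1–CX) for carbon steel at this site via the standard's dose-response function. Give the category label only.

carbon steel: T>10 °C ⇒ hinge -0.054·(16.2−10) = -0.3348
  Pd branch = 1.77·Pd^0.52·e^(0.02·RH+f) = 62.85 μm/a
  Sd branch = 0.102·Sd^0.62·e^(0.033·RH+0.04·T) = 112 μm/a
  r_corr = 62.85 + 112 = 174.8 μm/a
Category bounds: 80…200 μm/a bracket r_corr ⇒ C5

C5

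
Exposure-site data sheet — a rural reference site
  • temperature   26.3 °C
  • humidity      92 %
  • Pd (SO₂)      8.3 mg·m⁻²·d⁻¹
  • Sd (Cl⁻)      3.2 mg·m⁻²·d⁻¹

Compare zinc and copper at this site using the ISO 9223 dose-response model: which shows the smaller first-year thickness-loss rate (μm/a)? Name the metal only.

zinc: temperature factor f = -0.071·(16.3) = -1.1573
  sulphur-dioxide contribution → 0.7085 μm/a
  chloride contribution → 0.6629 μm/a
  total first-year rate 1.371 μm/a
copper: temperature factor f = -0.080·(16.3) = -1.3040
  sulphur-dioxide contribution → 0.5679 μm/a
  chloride contribution → 1.397 μm/a
  total first-year rate 1.965 μm/a
Ordering by μm/a: copper (1.96) > zinc (1.37)

zinc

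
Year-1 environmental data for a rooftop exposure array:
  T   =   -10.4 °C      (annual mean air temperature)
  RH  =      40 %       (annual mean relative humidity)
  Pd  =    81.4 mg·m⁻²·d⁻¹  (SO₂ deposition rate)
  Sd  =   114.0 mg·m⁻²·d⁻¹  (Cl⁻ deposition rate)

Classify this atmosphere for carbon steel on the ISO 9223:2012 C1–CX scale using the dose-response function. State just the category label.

C2

carbon steel: temperature factor f = +0.150·(-20.4) = -3.0600
  SO₂ term: 1.77·81.4^0.52·exp(0.02·40-3.0600) = 1.82
  Cl⁻ term: 0.102·114.0^0.62·exp(0.033·40+0.04·-10.4) = 4.748
  sum: 1.82 + 4.748 → r_corr = 6.567 μm/a
Category bounds: 1.3…25 μm/a bracket r_corr ⇒ C2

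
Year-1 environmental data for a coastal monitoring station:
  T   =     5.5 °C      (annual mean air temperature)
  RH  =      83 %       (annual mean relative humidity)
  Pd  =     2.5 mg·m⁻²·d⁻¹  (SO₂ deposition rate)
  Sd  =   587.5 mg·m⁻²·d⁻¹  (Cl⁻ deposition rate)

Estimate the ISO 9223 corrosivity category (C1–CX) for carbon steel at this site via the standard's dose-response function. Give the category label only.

carbon steel: f(T) = +0.150·(T−10) [T≤10 °C] = -0.6750
  SO₂ term: 1.77·2.5^0.52·exp(0.02·83-0.6750) = 7.633
  Cl⁻ term: 0.102·587.5^0.62·exp(0.033·83+0.04·5.5) = 102.4
  r_corr = 7.633 + 102.4 = 110.1 μm/a
ISO 9223 Table 2 (carbon steel): 80 < 110 ≤ 200 μm/a ⇒ C5

C5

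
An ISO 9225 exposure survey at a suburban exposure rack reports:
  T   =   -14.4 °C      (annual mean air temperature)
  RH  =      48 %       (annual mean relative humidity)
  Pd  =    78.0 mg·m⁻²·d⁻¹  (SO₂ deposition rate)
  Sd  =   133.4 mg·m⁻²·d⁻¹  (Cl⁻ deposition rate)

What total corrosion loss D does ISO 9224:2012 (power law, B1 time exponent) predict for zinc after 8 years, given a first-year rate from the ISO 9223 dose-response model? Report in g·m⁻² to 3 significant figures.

D(8) = 17.0 g·m⁻²

zinc: temperature factor f = +0.038·(-24.4) = -0.9272
  sulphur-dioxide contribution → 0.3158 μm/a
  chloride contribution → 0.1229 μm/a
  ⇒ r_corr(zinc) = 0.4387 μm/a
ISO 9224: D(t) = r_corr · t^b with b = 0.813 (zinc, B1)
  D(8) = 0.4387 × 8^0.813 = 0.4387 × 5.423 = 2.379 μm
  Mass loss = 2.379 μm × 7.14 g/cm³ = 16.98 g·m⁻²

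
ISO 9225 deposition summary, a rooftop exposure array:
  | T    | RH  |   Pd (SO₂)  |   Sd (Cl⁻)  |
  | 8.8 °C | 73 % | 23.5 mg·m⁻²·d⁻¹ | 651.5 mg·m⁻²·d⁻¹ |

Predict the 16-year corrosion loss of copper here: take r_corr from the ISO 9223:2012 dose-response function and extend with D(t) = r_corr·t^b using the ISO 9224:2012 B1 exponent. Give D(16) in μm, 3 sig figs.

copper: f(T) = +0.126·(T−10) [T≤10 °C] = -0.1512
  SO₂ term: 0.0053·23.5^0.26·exp(0.059·73-0.1512) = 0.7684
  Sd branch = 0.01025·Sd^0.27·e^(0.036·RH+0.049·T) = 1.256 μm/a
  sum: 0.7684 + 1.256 → r_corr = 2.025 μm/a
Power-law: D(16) = r_corr · 16^0.667
  D(16) = 2.025 × 16^0.667 = 2.025 × 6.355 = 12.87 μm

D(16) = 12.9 μm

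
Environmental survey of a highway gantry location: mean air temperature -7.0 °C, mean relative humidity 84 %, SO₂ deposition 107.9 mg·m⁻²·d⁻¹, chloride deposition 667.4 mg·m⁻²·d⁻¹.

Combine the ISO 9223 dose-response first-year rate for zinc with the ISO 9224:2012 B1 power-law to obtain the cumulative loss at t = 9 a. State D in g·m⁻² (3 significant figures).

zinc: f(T) = +0.038·(T−10) [T≤10 °C] = -0.6460
  Pd branch = 0.0129·Pd^0.44·e^(0.046·RH+f) = 2.527 μm/a
  Sd branch = 0.0175·Sd^0.57·e^(0.008·RH+0.085·T) = 0.7698 μm/a
  r_corr = 2.527 + 0.7698 = 3.297 μm/a
ISO 9224: D(t) = r_corr · t^b with b = 0.813 (zinc, B1)
  D(9) = 3.297 × 9^0.813 = 3.297 × 5.968 = 19.68 μm
  Mass loss = 19.68 μm × 7.14 g/cm³ = 140.5 g·m⁻²

D(9) = 140 g·m⁻²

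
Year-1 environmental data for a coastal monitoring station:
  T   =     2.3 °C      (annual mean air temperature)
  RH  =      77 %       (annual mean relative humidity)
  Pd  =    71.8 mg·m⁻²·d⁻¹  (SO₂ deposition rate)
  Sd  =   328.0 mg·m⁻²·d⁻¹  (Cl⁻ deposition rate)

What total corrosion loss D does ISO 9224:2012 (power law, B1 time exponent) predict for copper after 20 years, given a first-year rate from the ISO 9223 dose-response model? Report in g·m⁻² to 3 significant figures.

D(20) = 95.8 g·m⁻²

copper: T≤10 °C ⇒ hinge +0.126·(2.3−10) = -0.9702
  Pd branch = 0.0053·Pd^0.26·e^(0.059·RH+f) = 0.5735 μm/a
  Cl⁻ term: 0.01025·328.0^0.27·exp(0.036·77+0.049·2.3) = 0.8766
  sum: 0.5735 + 0.8766 → r_corr = 1.45 μm/a
Power-law: D(20) = r_corr · 20^0.667
  D(20) = 1.45 × 20^0.667 = 1.45 × 7.375 = 10.7 μm
  Mass loss = 10.7 μm × 8.96 g/cm³ = 95.83 g·m⁻²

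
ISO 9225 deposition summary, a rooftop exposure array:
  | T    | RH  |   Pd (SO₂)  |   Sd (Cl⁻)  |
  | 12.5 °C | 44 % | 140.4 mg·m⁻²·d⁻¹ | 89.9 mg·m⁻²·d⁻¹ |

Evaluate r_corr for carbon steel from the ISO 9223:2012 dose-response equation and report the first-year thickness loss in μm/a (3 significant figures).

carbon steel: temperature factor f = -0.054·(2.5) = -0.1350
  sulphur-dioxide contribution → 48.77 μm/a
  chloride contribution → 11.69 μm/a
  ⇒ r_corr(carbon steel) = 60.46 μm/a

r_corr = 60.5 μm/a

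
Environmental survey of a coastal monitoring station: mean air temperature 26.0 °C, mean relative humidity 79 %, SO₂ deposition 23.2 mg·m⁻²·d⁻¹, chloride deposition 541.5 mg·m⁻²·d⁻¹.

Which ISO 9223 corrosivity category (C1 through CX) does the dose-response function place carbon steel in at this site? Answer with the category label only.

carbon steel: temperature factor f = -0.054·(16.0) = -0.8640
  Pd branch = 1.77·Pd^0.52·e^(0.02·RH+f) = 18.58 μm/a
  Sd branch = 0.102·Sd^0.62·e^(0.033·RH+0.04·T) = 193.8 μm/a
  sum: 18.58 + 193.8 → r_corr = 212.4 μm/a
Category bounds: 200…700 μm/a bracket r_corr ⇒ CX

CX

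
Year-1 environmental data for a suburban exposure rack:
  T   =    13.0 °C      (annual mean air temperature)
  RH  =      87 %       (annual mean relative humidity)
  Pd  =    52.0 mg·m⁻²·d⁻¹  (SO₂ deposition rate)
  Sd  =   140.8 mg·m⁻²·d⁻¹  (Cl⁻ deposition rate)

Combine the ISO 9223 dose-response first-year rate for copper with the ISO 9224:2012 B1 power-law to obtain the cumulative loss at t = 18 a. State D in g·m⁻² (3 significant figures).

copper: temperature factor f = -0.080·(3.0) = -0.2400
  Pd branch = 0.0053·Pd^0.26·e^(0.059·RH+f) = 1.974 μm/a
  Cl⁻ term: 0.01025·140.8^0.27·exp(0.036·87+0.049·13.0) = 1.689
  sum: 1.974 + 1.689 → r_corr = 3.664 μm/a
Power-law: D(18) = r_corr · 18^0.667
  D(18) = 3.664 × 18^0.667 = 3.664 × 6.875 = 25.19 μm
  Mass loss = 25.19 μm × 8.96 g/cm³ = 225.7 g·m⁻²

D(18) = 226 g·m⁻²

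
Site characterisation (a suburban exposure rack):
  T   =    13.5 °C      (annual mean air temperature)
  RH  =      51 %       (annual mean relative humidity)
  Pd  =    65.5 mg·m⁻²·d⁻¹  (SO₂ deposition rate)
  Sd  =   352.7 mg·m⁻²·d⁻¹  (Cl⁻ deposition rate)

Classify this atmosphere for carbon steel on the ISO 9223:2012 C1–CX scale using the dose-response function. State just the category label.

C4

carbon steel: T>10 °C ⇒ hinge -0.054·(13.5−10) = -0.1890
  sulphur-dioxide contribution → 35.75 μm/a
  chloride contribution → 35.76 μm/a
  ⇒ r_corr(carbon steel) = 71.52 μm/a
Category bounds: 50…80 μm/a bracket r_corr ⇒ C4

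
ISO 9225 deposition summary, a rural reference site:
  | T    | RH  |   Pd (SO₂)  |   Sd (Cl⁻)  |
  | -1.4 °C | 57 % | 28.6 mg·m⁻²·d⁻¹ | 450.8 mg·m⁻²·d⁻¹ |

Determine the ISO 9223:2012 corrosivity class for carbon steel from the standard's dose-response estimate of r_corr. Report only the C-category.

C3

carbon steel: f(T) = +0.150·(T−10) [T≤10 °C] = -1.7100
  sulphur-dioxide contribution → 5.724 μm/a
  chloride contribution → 27.97 μm/a
  total first-year rate 33.69 μm/a
Category bounds: 25…50 μm/a bracket r_corr ⇒ C3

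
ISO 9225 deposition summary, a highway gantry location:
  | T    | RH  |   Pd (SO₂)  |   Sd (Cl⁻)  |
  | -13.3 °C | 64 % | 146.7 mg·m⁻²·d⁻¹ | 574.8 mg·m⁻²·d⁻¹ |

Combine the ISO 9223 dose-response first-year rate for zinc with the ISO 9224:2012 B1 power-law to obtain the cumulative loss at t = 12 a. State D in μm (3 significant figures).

zinc: temperature factor f = +0.038·(-23.3) = -0.8854
  Pd branch = 0.0129·Pd^0.44·e^(0.046·RH+f) = 0.9075 μm/a
  Cl⁻ term: 0.0175·574.8^0.57·exp(0.008·64+0.085·-13.3) = 0.3527
  r_corr = 0.9075 + 0.3527 = 1.26 μm/a
Long-term exponent b (ISO 9224 Table 2, B1) = 0.813
  D(12) = 1.26 × 12^0.813 = 1.26 × 7.54 = 9.502 μm

D(12) = 9.50 μm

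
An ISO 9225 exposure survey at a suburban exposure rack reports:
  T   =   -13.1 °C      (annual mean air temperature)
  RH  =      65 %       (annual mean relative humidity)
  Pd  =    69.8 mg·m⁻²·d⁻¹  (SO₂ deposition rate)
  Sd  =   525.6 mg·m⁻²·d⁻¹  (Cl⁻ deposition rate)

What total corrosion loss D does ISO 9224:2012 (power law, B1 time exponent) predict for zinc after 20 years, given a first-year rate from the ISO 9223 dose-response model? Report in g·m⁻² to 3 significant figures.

zinc: f(T) = +0.038·(T−10) [T≤10 °C] = -0.8778
  SO₂ term: 0.0129·69.8^0.44·exp(0.046·65-0.8778) = 0.6906
  Cl⁻ term: 0.0175·525.6^0.57·exp(0.008·65+0.085·-13.1) = 0.3436
  sum: 0.6906 + 0.3436 → r_corr = 1.034 μm/a
Power-law: D(20) = r_corr · 20^0.813
  D(20) = 1.034 × 20^0.813 = 1.034 × 11.42 = 11.81 μm
  Mass loss = 11.81 μm × 7.14 g/cm³ = 84.34 g·m⁻²

D(20) = 84.3 g·m⁻²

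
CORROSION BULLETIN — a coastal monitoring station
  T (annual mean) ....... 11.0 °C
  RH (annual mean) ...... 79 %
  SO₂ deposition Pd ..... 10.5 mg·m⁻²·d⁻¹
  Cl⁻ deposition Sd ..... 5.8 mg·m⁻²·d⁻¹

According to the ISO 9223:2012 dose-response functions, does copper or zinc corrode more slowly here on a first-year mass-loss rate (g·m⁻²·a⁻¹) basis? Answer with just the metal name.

zinc

copper: T>10 °C ⇒ hinge -0.080·(11.0−10) = -0.0800
  sulphur-dioxide contribution → 0.9534 μm/a
  chloride contribution → 0.4854 μm/a
  ⇒ r_corr(copper) = 1.439 μm/a
  mass loss = 1.439 μm/a × 8.96 g/cm³ = 12.89 g·m⁻²·a⁻¹
zinc: temperature factor f = -0.071·(1.0) = -0.0710
  sulphur-dioxide contribution → 1.28 μm/a
  chloride contribution → 0.2284 μm/a
  ⇒ r_corr(zinc) = 1.509 μm/a
  mass loss = 1.509 μm/a × 7.14 g/cm³ = 10.77 g·m⁻²·a⁻¹
Ordering by g·m⁻²·a⁻¹: copper (12.9) > zinc (10.8)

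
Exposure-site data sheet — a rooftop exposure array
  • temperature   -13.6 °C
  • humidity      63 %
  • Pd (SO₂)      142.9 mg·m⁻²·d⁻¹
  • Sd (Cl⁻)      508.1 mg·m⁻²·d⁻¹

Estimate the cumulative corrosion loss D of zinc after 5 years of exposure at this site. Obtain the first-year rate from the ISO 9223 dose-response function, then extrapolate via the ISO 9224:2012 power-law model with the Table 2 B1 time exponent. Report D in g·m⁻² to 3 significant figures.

zinc: temperature factor f = +0.038·(-23.6) = -0.8968
  Pd branch = 0.0129·Pd^0.44·e^(0.046·RH+f) = 0.8471 μm/a
  Cl⁻ term: 0.0175·508.1^0.57·exp(0.008·63+0.085·-13.6) = 0.3179
  sum: 0.8471 + 0.3179 → r_corr = 1.165 μm/a
Long-term exponent b (ISO 9224 Table 2, B1) = 0.813
  D(5) = 1.165 × 5^0.813 = 1.165 × 3.701 = 4.311 μm
  Mass loss = 4.311 μm × 7.14 g/cm³ = 30.78 g·m⁻²

D(5) = 30.8 g·m⁻²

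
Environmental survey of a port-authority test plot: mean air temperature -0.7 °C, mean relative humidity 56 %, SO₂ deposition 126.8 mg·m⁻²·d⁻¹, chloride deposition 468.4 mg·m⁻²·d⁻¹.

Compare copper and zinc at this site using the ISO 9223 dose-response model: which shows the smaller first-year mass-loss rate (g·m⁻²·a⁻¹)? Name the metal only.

copper: T≤10 °C ⇒ hinge +0.126·(-0.7−10) = -1.3482
  sulphur-dioxide contribution → 0.132 μm/a
  chloride contribution → 0.3912 μm/a
  ⇒ r_corr(copper) = 0.5232 μm/a
  mass loss = 0.5232 μm/a × 8.96 g/cm³ = 4.688 g·m⁻²·a⁻¹
zinc: temperature factor f = +0.038·(-10.7) = -0.4066
  sulphur-dioxide contribution → 0.9509 μm/a
  chloride contribution → 0.859 μm/a
  total first-year rate 1.81 μm/a
  mass loss = 1.81 μm/a × 7.14 g/cm³ = 12.92 g·m⁻²·a⁻¹
Ordering by g·m⁻²·a⁻¹: zinc (12.9) > copper (4.69)

copper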